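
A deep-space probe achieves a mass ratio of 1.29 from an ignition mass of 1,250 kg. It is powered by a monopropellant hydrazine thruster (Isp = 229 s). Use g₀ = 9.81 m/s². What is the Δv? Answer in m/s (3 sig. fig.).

v_e = Isp · g₀ = 229 × 9.81 = 2246.5 m/s.
Using Δv = v_e ln(m₀/m_f): Δv = v_e · ln(1.29) = 2246.5 × 0.2546 ≈ 572.1 m/s.

Δv ≈ 572 m/s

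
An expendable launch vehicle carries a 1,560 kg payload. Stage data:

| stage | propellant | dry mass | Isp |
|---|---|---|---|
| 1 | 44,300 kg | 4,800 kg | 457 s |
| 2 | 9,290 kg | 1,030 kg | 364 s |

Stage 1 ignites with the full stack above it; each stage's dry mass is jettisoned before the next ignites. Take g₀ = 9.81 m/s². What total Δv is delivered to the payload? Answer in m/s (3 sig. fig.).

Δv ≈ 11300 m/s

Ignition mass of stage 1 = 44,300+4,800 + 9,290+1,030 + 1,560 = 60,980 kg.
Stage 1: m₀ = 60,980 kg, m_f = 60,980 − 44,300 = 16,680 kg; Δv = 457×9.81×ln(3.656) = 4483.2×1.2963 ≈ 5812 m/s.
Stage 2: m₀ = 11,880 kg, m_f = 11,880 − 9,290 = 2,590 kg; Δv = 364×9.81×ln(4.587) = 3570.8×1.5232 ≈ 5439 m/s.
Total Δv = 5812 + 5439 = 11251 m/s.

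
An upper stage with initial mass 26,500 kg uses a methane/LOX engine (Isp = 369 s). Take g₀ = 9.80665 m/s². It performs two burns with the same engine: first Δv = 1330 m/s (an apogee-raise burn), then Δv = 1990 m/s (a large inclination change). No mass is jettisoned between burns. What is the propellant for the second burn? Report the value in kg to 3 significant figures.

propellant for the second burn ≈ 7760 kg

v_e = Isp · g₀ = 369 × 9.80665 = 3618.7 m/s.
After the first burn: m = 26500 × exp(−1330/3618.7) = 26500 × 0.69244 = 18,349.7 kg.
After the second burn: m = 18,349.7 × exp(−1990/3618.7) = 18,349.7 × 0.57699 = 10,587.6 kg.
Second-burn propellant = 18,349.7 − 10,587.6 = 7,762.1 kg.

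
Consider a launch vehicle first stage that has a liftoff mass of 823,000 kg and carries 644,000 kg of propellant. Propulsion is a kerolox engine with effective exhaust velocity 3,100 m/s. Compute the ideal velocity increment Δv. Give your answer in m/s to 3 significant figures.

m_f = m₀ − m_prop = 823,000 − 644,000 = 179,000 kg.
Δv = v_e · ln(m₀/m_f) = 3100.0 × ln(4.598) = 3100.0 × 1.5256 ≈ 4729.3 m/s.

Δv ≈ 4730 m/s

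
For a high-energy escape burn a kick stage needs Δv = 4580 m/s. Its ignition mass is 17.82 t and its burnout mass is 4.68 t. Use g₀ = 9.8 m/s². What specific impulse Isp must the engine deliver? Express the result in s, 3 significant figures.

Isp ≈ 350 s

ln(m₀/m_f) = ln(17820/4680) = ln(3.808) = 1.3370.
By the Tsiolkovsky rocket equation, v_e = Δv / ln(m₀/m_f) = 4580 / 1.3370 = 3425.5 m/s.
Isp = v_e / g₀ = 3425.5 / 9.8 = 349.5 s.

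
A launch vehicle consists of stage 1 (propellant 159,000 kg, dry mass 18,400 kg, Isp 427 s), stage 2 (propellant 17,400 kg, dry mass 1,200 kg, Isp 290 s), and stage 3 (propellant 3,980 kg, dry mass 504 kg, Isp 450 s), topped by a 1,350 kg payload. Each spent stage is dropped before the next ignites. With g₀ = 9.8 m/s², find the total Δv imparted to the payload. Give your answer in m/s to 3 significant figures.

Δv ≈ 15100 m/s

Ignition mass of stage 1 = 159,000+18,400 + 17,400+1,200 + 3,980+504 + 1,350 = 201,834 kg.
Stage 1: m₀ = 201,834 kg, m_f = 201,834 − 159,000 = 42,834 kg; Δv = 427×9.8×ln(4.712) = 4184.6×1.5501 ≈ 6487 m/s.
Stage 2: m₀ = 24,434 kg, m_f = 24,434 − 17,400 = 7,034 kg; Δv = 290×9.8×ln(3.474) = 2842.0×1.2452 ≈ 3539 m/s.
Stage 3: m₀ = 5,834 kg, m_f = 5,834 − 3,980 = 1,854 kg; Δv = 450×9.8×ln(3.147) = 4410.0×1.1464 ≈ 5055 m/s.
Total Δv = 6487 + 3539 + 5055 = 15081 m/s.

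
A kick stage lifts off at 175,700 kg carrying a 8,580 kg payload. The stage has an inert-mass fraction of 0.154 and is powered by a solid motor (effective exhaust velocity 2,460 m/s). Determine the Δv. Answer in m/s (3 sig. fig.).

Δv ≈ 4020 m/s

Stage wet mass = m₀ − payload = 175,700 − 8,580 = 167,120 kg.
Stage dry mass = ε × stage wet mass = 0.154 × 167,120 = 25,736.5 kg.
Burnout mass m_f = stage dry + payload = 25,736.5 + 8,580 = 34,316.5 kg.
Using Δv = v_e ln(m₀/m_f): Δv = v_e · ln(175,700/34,316.5) = 2460.0 × ln(5.12) = 2460.0 × 1.6332 ≈ 4018 m/s.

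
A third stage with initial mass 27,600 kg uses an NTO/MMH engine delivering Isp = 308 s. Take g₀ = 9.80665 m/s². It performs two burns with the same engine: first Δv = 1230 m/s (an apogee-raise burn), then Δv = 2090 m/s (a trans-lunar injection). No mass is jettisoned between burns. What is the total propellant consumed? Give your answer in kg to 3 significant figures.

total propellant consumed ≈ 18400 kg

v_e = Isp · g₀ = 308 × 9.80665 = 3020.4 m/s.
After the first burn: m = 27600 × exp(−1230/3020.4) = 27600 × 0.66549 = 18,367.5 kg.
After the second burn: m = 18,367.5 × exp(−2090/3020.4) = 18,367.5 × 0.50060 = 9,194.77 kg.
Total propellant = m₀ − m_final = 27600 − 9,194.77 = 18,405.23 kg.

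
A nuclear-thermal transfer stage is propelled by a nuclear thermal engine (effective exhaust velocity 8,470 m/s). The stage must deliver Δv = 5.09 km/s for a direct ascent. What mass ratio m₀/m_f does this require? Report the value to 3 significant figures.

mass ratio ≈ 1.82

From the ideal rocket equation, m₀/m_f = exp(Δv / v_e) = exp(5090 / 8470.0) = exp(0.6009) = 1.8238.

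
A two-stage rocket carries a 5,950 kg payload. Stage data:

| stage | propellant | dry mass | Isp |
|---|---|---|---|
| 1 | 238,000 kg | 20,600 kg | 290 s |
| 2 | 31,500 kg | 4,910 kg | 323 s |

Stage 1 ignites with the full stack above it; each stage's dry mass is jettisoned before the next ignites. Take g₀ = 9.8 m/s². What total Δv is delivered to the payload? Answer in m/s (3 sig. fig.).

Δv ≈ 8750 m/s

Ignition mass of stage 1 = 238,000+20,600 + 31,500+4,910 + 5,950 = 300,960 kg.
Stage 1: m₀ = 300,960 kg, m_f = 300,960 − 238,000 = 62,960 kg; Δv = 290×9.8×ln(4.78) = 2842.0×1.5645 ≈ 4446 m/s.
Stage 2: m₀ = 42,360 kg, m_f = 42,360 − 31,500 = 10,860 kg; Δv = 323×9.8×ln(3.901) = 3165.4×1.3611 ≈ 4308 m/s.
Total Δv = 4446 + 4308 = 8754 m/s.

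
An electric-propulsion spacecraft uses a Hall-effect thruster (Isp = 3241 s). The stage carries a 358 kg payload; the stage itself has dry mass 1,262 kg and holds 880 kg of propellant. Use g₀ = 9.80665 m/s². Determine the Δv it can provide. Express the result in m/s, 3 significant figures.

Δv ≈ 13800 m/s

v_e = Isp · g₀ = 3241 × 9.80665 = 31783.4 m/s.
m₀ = payload + dry + propellant = 358 + 1,262 + 880 = 2,500 kg.
m_f = payload + dry = 358 + 1,262 = 1,620 kg.
Δv = v_e · ln(m₀/m_f) = 31783.4 × ln(1.543) = 31783.4 × 0.4339 ≈ 13789.7 m/s.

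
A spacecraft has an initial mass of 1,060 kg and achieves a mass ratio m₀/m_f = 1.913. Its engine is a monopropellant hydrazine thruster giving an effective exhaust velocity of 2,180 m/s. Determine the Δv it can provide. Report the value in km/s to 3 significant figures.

Rocket equation: Δv = v_e · ln(1.913) = 2180.0 × 0.6487 ≈ 1414.1 m/s.

Δv ≈ 1.41 km/s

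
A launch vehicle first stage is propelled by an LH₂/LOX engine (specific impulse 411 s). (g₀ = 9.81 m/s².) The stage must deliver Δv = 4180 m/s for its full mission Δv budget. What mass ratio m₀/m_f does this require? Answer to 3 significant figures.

v_e = Isp · g₀ = 411 × 9.81 = 4031.9 m/s.
By the Tsiolkovsky rocket equation, m₀/m_f = exp(Δv / v_e) = exp(4180 / 4031.9) = exp(1.0367) = 2.8200.

mass ratio ≈ 2.82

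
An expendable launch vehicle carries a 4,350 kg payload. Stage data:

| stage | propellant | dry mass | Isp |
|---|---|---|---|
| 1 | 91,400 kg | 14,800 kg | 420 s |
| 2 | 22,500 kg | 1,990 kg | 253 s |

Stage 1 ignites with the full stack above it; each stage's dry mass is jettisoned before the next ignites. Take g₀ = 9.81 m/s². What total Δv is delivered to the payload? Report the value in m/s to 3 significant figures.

Δv ≈ 8410 m/s

Ignition mass of stage 1 = 91,400+14,800 + 22,500+1,990 + 4,350 = 135,040 kg.
Stage 1: m₀ = 135,040 kg, m_f = 135,040 − 91,400 = 43,640 kg; Δv = 420×9.81×ln(3.094) = 4120.2×1.1296 ≈ 4654 m/s.
Stage 2: m₀ = 28,840 kg, m_f = 28,840 − 22,500 = 6,340 kg; Δv = 253×9.81×ln(4.549) = 2481.9×1.5149 ≈ 3760 m/s.
Total Δv = 4654 + 3760 = 8414 m/s.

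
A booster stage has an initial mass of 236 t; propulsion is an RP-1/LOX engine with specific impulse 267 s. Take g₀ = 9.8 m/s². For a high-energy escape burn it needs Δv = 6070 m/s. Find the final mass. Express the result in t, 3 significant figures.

final mass ≈ 23.2 t

v_e = Isp · g₀ = 267 × 9.8 = 2616.6 m/s.
From the ideal rocket equation, m₀/m_f = exp(Δv / v_e) = exp(6070 / 2616.6) = exp(2.3198) = 10.1737.
m_f = m₀ / 10.1737 = 236 / 10.1737 = 23.1971 t.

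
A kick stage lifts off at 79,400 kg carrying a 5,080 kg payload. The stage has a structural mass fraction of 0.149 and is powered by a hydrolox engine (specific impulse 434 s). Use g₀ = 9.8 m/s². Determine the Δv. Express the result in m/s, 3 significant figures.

Stage wet mass = m₀ − payload = 79,400 − 5,080 = 74,320 kg.
Stage dry mass = ε × stage wet mass = 0.149 × 74,320 = 11,073.7 kg.
Burnout mass m_f = stage dry + payload = 11,073.7 + 5,080 = 16,153.7 kg.
v_e = Isp · g₀ = 434 × 9.8 = 4253.2 m/s.
Rocket equation: Δv = v_e · ln(79,400/16,153.7) = 4253.2 × ln(4.915) = 4253.2 × 1.5923 ≈ 6773 m/s.

Δv ≈ 6770 m/s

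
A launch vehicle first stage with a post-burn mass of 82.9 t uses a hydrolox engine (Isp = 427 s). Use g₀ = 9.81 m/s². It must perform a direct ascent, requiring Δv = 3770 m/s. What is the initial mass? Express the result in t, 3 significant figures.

initial mass ≈ 204 t

v_e = Isp · g₀ = 427 × 9.81 = 4188.9 m/s.
By the Tsiolkovsky rocket equation, m₀/m_f = exp(Δv / v_e) = exp(3770 / 4188.9) = exp(0.9000) = 2.4596.
m₀ = m_f × 2.4596 = 82.9 × 2.4596 = 203.901 t.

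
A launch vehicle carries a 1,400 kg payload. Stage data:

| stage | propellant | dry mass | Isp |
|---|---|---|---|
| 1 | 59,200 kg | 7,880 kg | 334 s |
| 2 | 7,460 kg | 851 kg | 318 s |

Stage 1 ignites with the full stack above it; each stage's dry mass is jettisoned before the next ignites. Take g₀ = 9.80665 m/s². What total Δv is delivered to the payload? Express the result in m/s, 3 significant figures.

Δv ≈ 9390 m/s

Ignition mass of stage 1 = 59,200+7,880 + 7,460+851 + 1,400 = 76,791 kg.
Stage 1: m₀ = 76,791 kg, m_f = 76,791 − 59,200 = 17,591 kg; Δv = 334×9.80665×ln(4.365) = 3275.4×1.4737 ≈ 4827 m/s.
Stage 2: m₀ = 9,711 kg, m_f = 9,711 − 7,460 = 2,251 kg; Δv = 318×9.80665×ln(4.314) = 3118.5×1.4619 ≈ 4559 m/s.
Total Δv = 4827 + 4559 = 9386 m/s.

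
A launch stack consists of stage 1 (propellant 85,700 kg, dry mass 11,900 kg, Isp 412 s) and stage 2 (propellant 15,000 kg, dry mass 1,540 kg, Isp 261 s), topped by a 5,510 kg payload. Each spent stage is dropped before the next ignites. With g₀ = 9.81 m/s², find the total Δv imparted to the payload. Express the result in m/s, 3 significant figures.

Ignition mass of stage 1 = 85,700+11,900 + 15,000+1,540 + 5,510 = 119,650 kg.
Stage 1: m₀ = 119,650 kg, m_f = 119,650 − 85,700 = 33,950 kg; Δv = 412×9.81×ln(3.524) = 4041.7×1.2597 ≈ 5091 m/s.
Stage 2: m₀ = 22,050 kg, m_f = 22,050 − 15,000 = 7,050 kg; Δv = 261×9.81×ln(3.128) = 2560.4×1.1403 ≈ 2920 m/s.
Total Δv = 5091 + 2920 = 8011 m/s.

Δv ≈ 8010 m/s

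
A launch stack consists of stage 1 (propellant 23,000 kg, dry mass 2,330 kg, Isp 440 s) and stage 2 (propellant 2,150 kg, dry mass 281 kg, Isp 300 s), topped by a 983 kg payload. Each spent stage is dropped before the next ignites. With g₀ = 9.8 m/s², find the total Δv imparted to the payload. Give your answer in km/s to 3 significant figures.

Ignition mass of stage 1 = 23,000+2,330 + 2,150+281 + 983 = 28,744 kg.
Stage 1: m₀ = 28,744 kg, m_f = 28,744 − 23,000 = 5,744 kg; Δv = 440×9.8×ln(5.004) = 4312.0×1.6103 ≈ 6943 m/s.
Stage 2: m₀ = 3,414 kg, m_f = 3,414 − 2,150 = 1,264 kg; Δv = 300×9.8×ln(2.701) = 2940.0×0.9936 ≈ 2921 m/s.
Total Δv = 6943 + 2921 = 9864 m/s.

Δv ≈ 9.86 km/s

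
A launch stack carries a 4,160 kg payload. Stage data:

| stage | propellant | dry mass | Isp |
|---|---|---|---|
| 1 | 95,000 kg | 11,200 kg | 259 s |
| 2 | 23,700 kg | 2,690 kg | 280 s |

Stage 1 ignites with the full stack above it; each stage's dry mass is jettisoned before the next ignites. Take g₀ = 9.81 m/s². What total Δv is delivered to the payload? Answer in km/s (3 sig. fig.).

Ignition mass of stage 1 = 95,000+11,200 + 23,700+2,690 + 4,160 = 136,750 kg.
Stage 1: m₀ = 136,750 kg, m_f = 136,750 − 95,000 = 41,750 kg; Δv = 259×9.81×ln(3.275) = 2540.8×1.1865 ≈ 3015 m/s.
Stage 2: m₀ = 30,550 kg, m_f = 30,550 − 23,700 = 6,850 kg; Δv = 280×9.81×ln(4.46) = 2746.8×1.4951 ≈ 4107 m/s.
Total Δv = 3015 + 4107 = 7122 m/s.

Δv ≈ 7.12 km/s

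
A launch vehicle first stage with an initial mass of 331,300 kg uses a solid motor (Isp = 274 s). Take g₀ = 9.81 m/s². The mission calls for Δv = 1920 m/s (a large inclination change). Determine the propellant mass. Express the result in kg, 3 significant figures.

v_e = Isp · g₀ = 274 × 9.81 = 2687.9 m/s.
From the ideal rocket equation, m₀/m_f = exp(Δv / v_e) = exp(1920 / 2687.9) = exp(0.7143) = 2.0428.
m_f = 331,300 / 2.0428 = 162,179 kg, so propellant = m₀ − m_f = 331,300 − 162,179 = 169,121 kg.

propellant mass ≈ 169000 kg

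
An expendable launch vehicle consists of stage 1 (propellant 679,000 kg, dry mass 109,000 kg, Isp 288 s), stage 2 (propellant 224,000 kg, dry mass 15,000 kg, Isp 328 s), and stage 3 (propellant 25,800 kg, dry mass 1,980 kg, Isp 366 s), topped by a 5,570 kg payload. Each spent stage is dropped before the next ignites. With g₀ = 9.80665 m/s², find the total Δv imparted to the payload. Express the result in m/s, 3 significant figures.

Ignition mass of stage 1 = 679,000+109,000 + 224,000+15,000 + 25,800+1,980 + 5,570 = 1,060,350 kg.
Stage 1: m₀ = 1,060,350 kg, m_f = 1,060,350 − 679,000 = 381,350 kg; Δv = 288×9.80665×ln(2.781) = 2824.3×1.0226 ≈ 2888 m/s.
Stage 2: m₀ = 272,350 kg, m_f = 272,350 − 224,000 = 48,350 kg; Δv = 328×9.80665×ln(5.633) = 3216.6×1.7286 ≈ 5560 m/s.
Stage 3: m₀ = 33,350 kg, m_f = 33,350 − 25,800 = 7,550 kg; Δv = 366×9.80665×ln(4.417) = 3589.2×1.4855 ≈ 5332 m/s.
Total Δv = 2888 + 5560 + 5332 = 13780 m/s.

Δv ≈ 13800 m/s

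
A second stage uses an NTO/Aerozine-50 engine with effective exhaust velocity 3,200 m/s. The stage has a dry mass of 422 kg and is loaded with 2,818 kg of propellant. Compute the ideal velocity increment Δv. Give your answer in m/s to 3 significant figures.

m₀ = m_dry + m_prop = 422 + 2,818 = 3,240 kg.
Rocket equation: Δv = v_e · ln(m₀/m_f) = 3200.0 × ln(7.678) = 3200.0 × 2.0383 ≈ 6522.6 m/s.

Δv ≈ 6520 m/s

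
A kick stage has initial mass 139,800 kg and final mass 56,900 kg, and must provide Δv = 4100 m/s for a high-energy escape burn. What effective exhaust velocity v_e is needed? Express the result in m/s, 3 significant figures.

ln(m₀/m_f) = ln(139800/56900) = ln(2.457) = 0.8989.
By the Tsiolkovsky rocket equation, v_e = Δv / ln(m₀/m_f) = 4100 / 0.8989 = 4561.0 m/s.

v_e ≈ 4560 m/s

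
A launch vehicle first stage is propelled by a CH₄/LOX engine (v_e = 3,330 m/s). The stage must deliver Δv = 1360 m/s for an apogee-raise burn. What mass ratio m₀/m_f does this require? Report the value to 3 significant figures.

mass ratio ≈ 1.50

m₀/m_f = exp(Δv / v_e) = exp(1360 / 3330.0) = exp(0.4084) = 1.5044.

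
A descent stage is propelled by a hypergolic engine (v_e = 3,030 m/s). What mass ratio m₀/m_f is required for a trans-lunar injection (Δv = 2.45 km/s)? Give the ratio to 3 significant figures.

By the Tsiolkovsky rocket equation, m₀/m_f = exp(Δv / v_e) = exp(2450 / 3030.0) = exp(0.8086) = 2.2447.

mass ratio ≈ 2.24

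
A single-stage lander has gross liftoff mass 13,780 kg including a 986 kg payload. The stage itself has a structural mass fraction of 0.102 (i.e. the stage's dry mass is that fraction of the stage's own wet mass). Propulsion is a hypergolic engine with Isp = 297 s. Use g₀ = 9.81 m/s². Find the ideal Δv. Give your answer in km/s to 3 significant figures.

Δv ≈ 5.23 km/s

Stage wet mass = m₀ − payload = 13,780 − 986 = 12,794 kg.
Stage dry mass = ε × stage wet mass = 0.102 × 12,794 = 1,304.99 kg.
Burnout mass m_f = stage dry + payload = 1,304.99 + 986 = 2,290.99 kg.
v_e = Isp · g₀ = 297 × 9.81 = 2913.6 m/s.
Δv = v_e · ln(13,780/2,290.99) = 2913.6 × ln(6.015) = 2913.6 × 1.7942 ≈ 5228 m/s.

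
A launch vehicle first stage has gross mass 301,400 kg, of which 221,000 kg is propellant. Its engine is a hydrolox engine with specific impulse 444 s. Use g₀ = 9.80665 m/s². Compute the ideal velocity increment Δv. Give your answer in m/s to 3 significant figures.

v_e = Isp · g₀ = 444 × 9.80665 = 4354.2 m/s.
m_f = m₀ − m_prop = 301,400 − 221,000 = 80,400 kg.
From the ideal rocket equation, Δv = v_e · ln(m₀/m_f) = 4354.2 × ln(3.749) = 4354.2 × 1.3214 ≈ 5753.7 m/s.

Δv ≈ 5750 m/s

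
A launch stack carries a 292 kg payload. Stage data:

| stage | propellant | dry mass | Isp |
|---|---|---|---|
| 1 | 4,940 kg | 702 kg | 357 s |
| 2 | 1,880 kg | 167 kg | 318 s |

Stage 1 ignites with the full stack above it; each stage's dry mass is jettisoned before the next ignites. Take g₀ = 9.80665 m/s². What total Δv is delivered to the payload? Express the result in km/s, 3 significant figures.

Ignition mass of stage 1 = 4,940+702 + 1,880+167 + 292 = 7,981 kg.
Stage 1: m₀ = 7,981 kg, m_f = 7,981 − 4,940 = 3,041 kg; Δv = 357×9.80665×ln(2.624) = 3501.0×0.9649 ≈ 3378 m/s.
Stage 2: m₀ = 2,339 kg, m_f = 2,339 − 1,880 = 459 kg; Δv = 318×9.80665×ln(5.096) = 3118.5×1.6284 ≈ 5078 m/s.
Total Δv = 3378 + 5078 = 8456 m/s.

Δv ≈ 8.46 km/s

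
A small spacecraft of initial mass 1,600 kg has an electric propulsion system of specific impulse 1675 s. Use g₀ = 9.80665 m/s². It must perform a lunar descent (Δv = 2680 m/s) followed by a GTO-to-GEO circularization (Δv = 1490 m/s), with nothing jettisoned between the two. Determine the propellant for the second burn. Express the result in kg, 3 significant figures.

v_e = Isp · g₀ = 1675 × 9.80665 = 16426.1 m/s.
After the first burn: m = 1600 × exp(−2680/16426.1) = 1600 × 0.84946 = 1,359.14 kg.
After the second burn: m = 1,359.14 × exp(−1490/16426.1) = 1,359.14 × 0.91328 = 1,241.28 kg.
Second-burn propellant = 1,359.14 − 1,241.28 = 117.86 kg.

propellant for the second burn ≈ 118 kg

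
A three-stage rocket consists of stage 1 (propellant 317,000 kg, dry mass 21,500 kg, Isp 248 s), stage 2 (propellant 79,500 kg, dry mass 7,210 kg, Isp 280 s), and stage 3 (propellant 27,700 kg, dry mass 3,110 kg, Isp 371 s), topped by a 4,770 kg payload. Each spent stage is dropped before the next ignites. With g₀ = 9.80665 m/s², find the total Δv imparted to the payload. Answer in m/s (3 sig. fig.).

Δv ≈ 11200 m/s

Ignition mass of stage 1 = 317,000+21,500 + 79,500+7,210 + 27,700+3,110 + 4,770 = 460,790 kg.
Stage 1: m₀ = 460,790 kg, m_f = 460,790 − 317,000 = 143,790 kg; Δv = 248×9.80665×ln(3.205) = 2432.0×1.1646 ≈ 2832 m/s.
Stage 2: m₀ = 122,290 kg, m_f = 122,290 − 79,500 = 42,790 kg; Δv = 280×9.80665×ln(2.858) = 2745.9×1.0501 ≈ 2883 m/s.
Stage 3: m₀ = 35,580 kg, m_f = 35,580 − 27,700 = 7,880 kg; Δv = 371×9.80665×ln(4.515) = 3638.3×1.5075 ≈ 5485 m/s.
Total Δv = 2832 + 2883 + 5485 = 11200 m/s.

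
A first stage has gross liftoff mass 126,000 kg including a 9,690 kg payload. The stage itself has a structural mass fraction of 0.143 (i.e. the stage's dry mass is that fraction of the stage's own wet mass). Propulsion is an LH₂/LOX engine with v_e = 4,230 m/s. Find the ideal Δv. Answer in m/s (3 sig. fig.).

Stage wet mass = m₀ − payload = 126,000 − 9,690 = 116,310 kg.
Stage dry mass = ε × stage wet mass = 0.143 × 116,310 = 16,632.3 kg.
Burnout mass m_f = stage dry + payload = 16,632.3 + 9,690 = 26,322.3 kg.
Δv = v_e · ln(126,000/26,322.3) = 4230.0 × ln(4.787) = 4230.0 × 1.5659 ≈ 6624 m/s.

Δv ≈ 6620 m/s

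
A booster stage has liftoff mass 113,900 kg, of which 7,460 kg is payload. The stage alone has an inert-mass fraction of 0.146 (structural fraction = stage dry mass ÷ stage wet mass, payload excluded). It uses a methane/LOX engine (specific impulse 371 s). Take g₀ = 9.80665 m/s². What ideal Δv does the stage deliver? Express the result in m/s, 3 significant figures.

Δv ≈ 5820 m/s

Stage wet mass = m₀ − payload = 113,900 − 7,460 = 106,440 kg.
Stage dry mass = ε × stage wet mass = 0.146 × 106,440 = 15,540.2 kg.
Burnout mass m_f = stage dry + payload = 15,540.2 + 7,460 = 23,000.2 kg.
v_e = Isp · g₀ = 371 × 9.80665 = 3638.3 m/s.
Δv = v_e · ln(113,900/23,000.2) = 3638.3 × ln(4.952) = 3638.3 × 1.5998 ≈ 5821 m/s.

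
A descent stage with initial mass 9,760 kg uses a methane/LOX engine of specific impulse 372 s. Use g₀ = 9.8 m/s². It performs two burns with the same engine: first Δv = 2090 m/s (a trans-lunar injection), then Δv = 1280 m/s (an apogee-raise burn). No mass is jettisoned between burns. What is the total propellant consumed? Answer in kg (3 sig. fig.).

v_e = Isp · g₀ = 372 × 9.8 = 3645.6 m/s.
After the first burn: m = 9760 × exp(−2090/3645.6) = 9760 × 0.56367 = 5,501.42 kg.
After the second burn: m = 5,501.42 × exp(−1280/3645.6) = 5,501.42 × 0.70391 = 3,872.5 kg.
Total propellant = m₀ − m_final = 9760 − 3,872.5 = 5,887.5 kg.

total propellant consumed ≈ 5890 kg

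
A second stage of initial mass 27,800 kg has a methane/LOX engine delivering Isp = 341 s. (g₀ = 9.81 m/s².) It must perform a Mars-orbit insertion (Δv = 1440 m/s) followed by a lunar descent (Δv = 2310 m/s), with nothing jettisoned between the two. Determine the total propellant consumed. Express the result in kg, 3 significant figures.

total propellant consumed ≈ 18700 kg

v_e = Isp · g₀ = 341 × 9.81 = 3345.2 m/s.
After the first burn: m = 27800 × exp(−1440/3345.2) = 27800 × 0.65021 = 18,075.8 kg.
After the second burn: m = 18,075.8 × exp(−2310/3345.2) = 18,075.8 × 0.50131 = 9,061.58 kg.
Total propellant = m₀ − m_final = 27800 − 9,061.58 = 18,738.42 kg.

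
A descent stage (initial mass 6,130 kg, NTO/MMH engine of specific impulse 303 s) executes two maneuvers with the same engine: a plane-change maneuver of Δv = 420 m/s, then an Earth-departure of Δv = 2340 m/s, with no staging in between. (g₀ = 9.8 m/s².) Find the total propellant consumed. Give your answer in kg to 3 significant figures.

total propellant consumed ≈ 3710 kg

v_e = Isp · g₀ = 303 × 9.8 = 2969.4 m/s.
After the first burn: m = 6130 × exp(−420/2969.4) = 6130 × 0.86810 = 5,321.45 kg.
After the second burn: m = 5,321.45 × exp(−2340/2969.4) = 5,321.45 × 0.45474 = 2,419.88 kg.
Total propellant = m₀ − m_final = 6130 − 2,419.88 = 3,710.12 kg.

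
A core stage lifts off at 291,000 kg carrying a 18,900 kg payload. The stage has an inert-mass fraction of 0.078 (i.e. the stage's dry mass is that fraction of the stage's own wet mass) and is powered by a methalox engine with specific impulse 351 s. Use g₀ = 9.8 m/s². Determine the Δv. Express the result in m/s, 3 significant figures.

Δv ≈ 6820 m/s

Stage wet mass = m₀ − payload = 291,000 − 18,900 = 272,100 kg.
Stage dry mass = ε × stage wet mass = 0.078 × 272,100 = 21,223.8 kg.
Burnout mass m_f = stage dry + payload = 21,223.8 + 18,900 = 40,123.8 kg.
v_e = Isp · g₀ = 351 × 9.8 = 3439.8 m/s.
Using Δv = v_e ln(m₀/m_f): Δv = v_e · ln(291,000/40,123.8) = 3439.8 × ln(7.253) = 3439.8 × 1.9814 ≈ 6815 m/s.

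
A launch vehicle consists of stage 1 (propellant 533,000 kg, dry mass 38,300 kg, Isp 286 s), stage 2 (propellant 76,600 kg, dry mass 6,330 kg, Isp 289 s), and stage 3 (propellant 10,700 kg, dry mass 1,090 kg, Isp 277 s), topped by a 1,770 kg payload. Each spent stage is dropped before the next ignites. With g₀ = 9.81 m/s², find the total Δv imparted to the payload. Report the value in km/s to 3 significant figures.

Ignition mass of stage 1 = 533,000+38,300 + 76,600+6,330 + 10,700+1,090 + 1,770 = 667,790 kg.
Stage 1: m₀ = 667,790 kg, m_f = 667,790 − 533,000 = 134,790 kg; Δv = 286×9.81×ln(4.954) = 2805.7×1.6003 ≈ 4490 m/s.
Stage 2: m₀ = 96,490 kg, m_f = 96,490 − 76,600 = 19,890 kg; Δv = 289×9.81×ln(4.851) = 2835.1×1.5792 ≈ 4477 m/s.
Stage 3: m₀ = 13,560 kg, m_f = 13,560 − 10,700 = 2,860 kg; Δv = 277×9.81×ln(4.741) = 2717.4×1.5563 ≈ 4229 m/s.
Total Δv = 4490 + 4477 + 4229 = 13196 m/s.

Δv ≈ 13.2 km/s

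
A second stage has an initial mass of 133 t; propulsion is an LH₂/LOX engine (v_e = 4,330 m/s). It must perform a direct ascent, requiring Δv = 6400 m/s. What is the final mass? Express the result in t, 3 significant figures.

m₀/m_f = exp(Δv / v_e) = exp(6400 / 4330.0) = exp(1.4781) = 4.3844.
m_f = m₀ / 4.3844 = 133 / 4.3844 = 30.3348 t.

final mass ≈ 30.3 t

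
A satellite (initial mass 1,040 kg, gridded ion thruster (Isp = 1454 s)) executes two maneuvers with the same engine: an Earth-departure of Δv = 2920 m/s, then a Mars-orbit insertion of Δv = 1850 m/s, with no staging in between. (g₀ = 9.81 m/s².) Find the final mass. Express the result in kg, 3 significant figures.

final mass ≈ 744 kg

v_e = Isp · g₀ = 1454 × 9.81 = 14263.7 m/s.
After the first burn: m = 1040 × exp(−2920/14263.7) = 1040 × 0.81488 = 847.475 kg.
After the second burn: m = 847.475 × exp(−1850/14263.7) = 847.475 × 0.87836 = 744.388 kg.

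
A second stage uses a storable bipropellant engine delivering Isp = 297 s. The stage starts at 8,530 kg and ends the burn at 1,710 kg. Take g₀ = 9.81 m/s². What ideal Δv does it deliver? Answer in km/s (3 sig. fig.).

v_e = Isp · g₀ = 297 × 9.81 = 2913.6 m/s.
By the Tsiolkovsky rocket equation, Δv = v_e · ln(m₀/m_f) = 2913.6 × ln(4.988) = 2913.6 × 1.6071 ≈ 4682.4 m/s.

Δv ≈ 4.68 km/s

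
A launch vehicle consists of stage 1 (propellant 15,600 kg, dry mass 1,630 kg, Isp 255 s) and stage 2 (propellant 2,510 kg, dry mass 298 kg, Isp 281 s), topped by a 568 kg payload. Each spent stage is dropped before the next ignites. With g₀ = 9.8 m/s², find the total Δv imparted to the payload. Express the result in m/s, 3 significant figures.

Δv ≈ 7280 m/s

Ignition mass of stage 1 = 15,600+1,630 + 2,510+298 + 568 = 20,606 kg.
Stage 1: m₀ = 20,606 kg, m_f = 20,606 − 15,600 = 5,006 kg; Δv = 255×9.8×ln(4.116) = 2499.0×1.4149 ≈ 3536 m/s.
Stage 2: m₀ = 3,376 kg, m_f = 3,376 − 2,510 = 866 kg; Δv = 281×9.8×ln(3.898) = 2753.8×1.3606 ≈ 3747 m/s.
Total Δv = 3536 + 3747 = 7283 m/s.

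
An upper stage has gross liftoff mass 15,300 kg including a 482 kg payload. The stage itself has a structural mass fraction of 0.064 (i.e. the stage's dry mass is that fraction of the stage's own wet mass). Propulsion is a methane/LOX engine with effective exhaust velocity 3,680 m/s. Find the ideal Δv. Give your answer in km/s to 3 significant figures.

Stage wet mass = m₀ − payload = 15,300 − 482 = 14,818 kg.
Stage dry mass = ε × stage wet mass = 0.064 × 14,818 = 948.352 kg.
Burnout mass m_f = stage dry + payload = 948.352 + 482 = 1,430.352 kg.
By the Tsiolkovsky rocket equation, Δv = v_e · ln(15,300/1,430.352) = 3680.0 × ln(10.7) = 3680.0 × 2.3699 ≈ 8721 m/s.

Δv ≈ 8.72 km/s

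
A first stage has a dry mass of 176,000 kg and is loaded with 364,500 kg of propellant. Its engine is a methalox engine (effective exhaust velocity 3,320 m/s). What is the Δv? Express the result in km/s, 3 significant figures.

m₀ = m_dry + m_prop = 176,000 + 364,500 = 540,500 kg.
Δv = v_e · ln(m₀/m_f) = 3320.0 × ln(3.071) = 3320.0 × 1.1220 ≈ 3725.1 m/s.

Δv ≈ 3.73 km/s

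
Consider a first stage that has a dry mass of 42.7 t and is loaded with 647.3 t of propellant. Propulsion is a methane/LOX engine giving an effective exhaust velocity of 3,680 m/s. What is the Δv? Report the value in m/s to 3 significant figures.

Δv ≈ 10200 m/s

m₀ = m_dry + m_prop = 42.7 + 647.3 = 690 t.
From the ideal rocket equation, Δv = v_e · ln(m₀/m_f) = 3680.0 × ln(16.16) = 3680.0 × 2.7825 ≈ 10239.6 m/s.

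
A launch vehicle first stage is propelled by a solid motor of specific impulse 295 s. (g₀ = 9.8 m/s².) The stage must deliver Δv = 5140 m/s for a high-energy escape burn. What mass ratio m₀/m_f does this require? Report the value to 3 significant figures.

v_e = Isp · g₀ = 295 × 9.8 = 2891.0 m/s.
Rocket equation: m₀/m_f = exp(Δv / v_e) = exp(5140 / 2891.0) = exp(1.7779) = 5.9176.

mass ratio ≈ 5.92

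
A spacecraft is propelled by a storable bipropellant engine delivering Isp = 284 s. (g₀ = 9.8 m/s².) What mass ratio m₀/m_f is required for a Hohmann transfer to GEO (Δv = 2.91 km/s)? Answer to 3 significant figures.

v_e = Isp · g₀ = 284 × 9.8 = 2783.2 m/s.
m₀/m_f = exp(Δv / v_e) = exp(2910 / 2783.2) = exp(1.0456) = 2.8450.

mass ratio ≈ 2.84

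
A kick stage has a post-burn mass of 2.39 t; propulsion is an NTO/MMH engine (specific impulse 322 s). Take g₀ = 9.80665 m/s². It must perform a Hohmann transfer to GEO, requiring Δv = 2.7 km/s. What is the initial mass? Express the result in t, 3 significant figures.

initial mass ≈ 5.62 t

v_e = Isp · g₀ = 322 × 9.80665 = 3157.7 m/s.
From the ideal rocket equation, m₀/m_f = exp(Δv / v_e) = exp(2700 / 3157.7) = exp(0.8550) = 2.3515.
m₀ = m_f × 2.3515 = 2.39 × 2.3515 = 5.62009 t.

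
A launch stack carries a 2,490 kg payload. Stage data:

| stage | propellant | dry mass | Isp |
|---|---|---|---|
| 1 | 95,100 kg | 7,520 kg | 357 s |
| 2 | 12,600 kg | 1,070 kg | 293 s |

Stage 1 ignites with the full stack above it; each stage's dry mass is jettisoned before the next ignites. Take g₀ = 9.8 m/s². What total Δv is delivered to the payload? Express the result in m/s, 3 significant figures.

Ignition mass of stage 1 = 95,100+7,520 + 12,600+1,070 + 2,490 = 118,780 kg.
Stage 1: m₀ = 118,780 kg, m_f = 118,780 − 95,100 = 23,680 kg; Δv = 357×9.8×ln(5.016) = 3498.6×1.6126 ≈ 5642 m/s.
Stage 2: m₀ = 16,160 kg, m_f = 16,160 − 12,600 = 3,560 kg; Δv = 293×9.8×ln(4.539) = 2871.4×1.5128 ≈ 4344 m/s.
Total Δv = 5642 + 4344 = 9986 m/s.

Δv ≈ 9990 m/s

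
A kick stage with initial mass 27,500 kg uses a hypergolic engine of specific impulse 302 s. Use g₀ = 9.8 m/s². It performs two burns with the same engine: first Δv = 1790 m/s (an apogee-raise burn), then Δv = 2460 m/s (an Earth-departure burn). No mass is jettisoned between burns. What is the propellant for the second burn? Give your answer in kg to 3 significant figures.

v_e = Isp · g₀ = 302 × 9.8 = 2959.6 m/s.
After the first burn: m = 27500 × exp(−1790/2959.6) = 27500 × 0.54618 = 15,020 kg.
After the second burn: m = 15,020 × exp(−2460/2959.6) = 15,020 × 0.43553 = 6,541.66 kg.
Second-burn propellant = 15,020 − 6,541.66 = 8,478.34 kg.

propellant for the second burn ≈ 8480 kg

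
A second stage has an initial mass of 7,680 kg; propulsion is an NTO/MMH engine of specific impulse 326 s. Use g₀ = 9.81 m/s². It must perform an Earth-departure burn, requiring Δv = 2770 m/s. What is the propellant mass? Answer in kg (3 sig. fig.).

propellant mass ≈ 4450 kg

v_e = Isp · g₀ = 326 × 9.81 = 3198.1 m/s.
m₀/m_f = exp(Δv / v_e) = exp(2770 / 3198.1) = exp(0.8662) = 2.3777.
m_f = 7,680 / 2.3777 = 3,230.01 kg, so propellant = m₀ − m_f = 7,680 − 3,230.01 = 4,449.99 kg.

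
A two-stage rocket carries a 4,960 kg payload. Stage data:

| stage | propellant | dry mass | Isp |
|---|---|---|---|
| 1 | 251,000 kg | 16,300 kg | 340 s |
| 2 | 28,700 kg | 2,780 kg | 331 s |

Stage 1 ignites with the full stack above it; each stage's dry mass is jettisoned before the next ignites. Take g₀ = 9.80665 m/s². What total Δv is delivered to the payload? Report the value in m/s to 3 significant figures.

Ignition mass of stage 1 = 251,000+16,300 + 28,700+2,780 + 4,960 = 303,740 kg.
Stage 1: m₀ = 303,740 kg, m_f = 303,740 − 251,000 = 52,740 kg; Δv = 340×9.80665×ln(5.759) = 3334.3×1.7508 ≈ 5838 m/s.
Stage 2: m₀ = 36,440 kg, m_f = 36,440 − 28,700 = 7,740 kg; Δv = 331×9.80665×ln(4.708) = 3246.0×1.5493 ≈ 5029 m/s.
Total Δv = 5838 + 5029 = 10867 m/s.

Δv ≈ 10900 m/s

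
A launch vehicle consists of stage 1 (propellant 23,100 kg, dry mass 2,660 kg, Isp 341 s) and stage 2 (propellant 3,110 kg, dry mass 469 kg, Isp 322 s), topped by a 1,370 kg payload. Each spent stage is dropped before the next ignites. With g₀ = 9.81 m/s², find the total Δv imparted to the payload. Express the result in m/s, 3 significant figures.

Δv ≈ 7790 m/s

Ignition mass of stage 1 = 23,100+2,660 + 3,110+469 + 1,370 = 30,709 kg.
Stage 1: m₀ = 30,709 kg, m_f = 30,709 − 23,100 = 7,609 kg; Δv = 341×9.81×ln(4.036) = 3345.2×1.3952 ≈ 4667 m/s.
Stage 2: m₀ = 4,949 kg, m_f = 4,949 − 3,110 = 1,839 kg; Δv = 322×9.81×ln(2.691) = 3158.8×0.9900 ≈ 3127 m/s.
Total Δv = 4667 + 3127 = 7794 m/s.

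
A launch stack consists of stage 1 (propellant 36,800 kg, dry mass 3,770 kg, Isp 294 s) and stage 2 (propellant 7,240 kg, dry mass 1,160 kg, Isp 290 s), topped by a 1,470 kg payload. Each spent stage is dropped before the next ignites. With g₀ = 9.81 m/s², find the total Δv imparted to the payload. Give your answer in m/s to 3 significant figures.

Ignition mass of stage 1 = 36,800+3,770 + 7,240+1,160 + 1,470 = 50,440 kg.
Stage 1: m₀ = 50,440 kg, m_f = 50,440 − 36,800 = 13,640 kg; Δv = 294×9.81×ln(3.698) = 2884.1×1.3078 ≈ 3772 m/s.
Stage 2: m₀ = 9,870 kg, m_f = 9,870 − 7,240 = 2,630 kg; Δv = 290×9.81×ln(3.753) = 2844.9×1.3225 ≈ 3762 m/s.
Total Δv = 3772 + 3762 = 7534 m/s.

Δv ≈ 7530 m/s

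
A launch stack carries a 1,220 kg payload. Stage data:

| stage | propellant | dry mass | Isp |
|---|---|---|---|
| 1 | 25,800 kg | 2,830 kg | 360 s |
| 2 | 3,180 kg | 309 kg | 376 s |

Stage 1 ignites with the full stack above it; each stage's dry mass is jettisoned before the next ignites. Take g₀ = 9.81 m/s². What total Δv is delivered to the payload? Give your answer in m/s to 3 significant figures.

Δv ≈ 9400 m/s

Ignition mass of stage 1 = 25,800+2,830 + 3,180+309 + 1,220 = 33,339 kg.
Stage 1: m₀ = 33,339 kg, m_f = 33,339 − 25,800 = 7,539 kg; Δv = 360×9.81×ln(4.422) = 3531.6×1.4866 ≈ 5250 m/s.
Stage 2: m₀ = 4,709 kg, m_f = 4,709 − 3,180 = 1,529 kg; Δv = 376×9.81×ln(3.08) = 3688.6×1.1249 ≈ 4149 m/s.
Total Δv = 5250 + 4149 = 9399 m/s.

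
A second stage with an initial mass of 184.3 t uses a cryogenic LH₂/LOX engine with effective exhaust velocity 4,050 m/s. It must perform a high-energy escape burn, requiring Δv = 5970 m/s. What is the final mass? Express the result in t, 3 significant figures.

m₀/m_f = exp(Δv / v_e) = exp(5970 / 4050.0) = exp(1.4741) = 4.3670.
m_f = m₀ / 4.3670 = 184.3 / 4.3670 = 42.2029 t.

final mass ≈ 42.2 t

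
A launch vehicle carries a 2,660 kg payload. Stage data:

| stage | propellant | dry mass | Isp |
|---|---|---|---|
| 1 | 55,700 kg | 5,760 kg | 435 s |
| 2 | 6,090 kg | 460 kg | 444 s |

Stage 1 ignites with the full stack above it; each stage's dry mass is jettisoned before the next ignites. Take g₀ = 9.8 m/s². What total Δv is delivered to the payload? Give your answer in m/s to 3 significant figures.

Ignition mass of stage 1 = 55,700+5,760 + 6,090+460 + 2,660 = 70,670 kg.
Stage 1: m₀ = 70,670 kg, m_f = 70,670 − 55,700 = 14,970 kg; Δv = 435×9.8×ln(4.721) = 4263.0×1.5520 ≈ 6616 m/s.
Stage 2: m₀ = 9,210 kg, m_f = 9,210 − 6,090 = 3,120 kg; Δv = 444×9.8×ln(2.952) = 4351.2×1.0825 ≈ 4710 m/s.
Total Δv = 6616 + 4710 = 11326 m/s.

Δv ≈ 11300 m/s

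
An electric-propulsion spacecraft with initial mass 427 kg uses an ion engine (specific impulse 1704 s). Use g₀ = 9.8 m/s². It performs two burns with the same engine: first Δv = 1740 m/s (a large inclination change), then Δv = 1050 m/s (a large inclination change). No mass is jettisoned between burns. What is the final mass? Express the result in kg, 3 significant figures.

final mass ≈ 361 kg

v_e = Isp · g₀ = 1704 × 9.8 = 16699.2 m/s.
After the first burn: m = 427 × exp(−1740/16699.2) = 427 × 0.90105 = 384.748 kg.
After the second burn: m = 384.748 × exp(−1050/16699.2) = 384.748 × 0.93906 = 361.301 kg.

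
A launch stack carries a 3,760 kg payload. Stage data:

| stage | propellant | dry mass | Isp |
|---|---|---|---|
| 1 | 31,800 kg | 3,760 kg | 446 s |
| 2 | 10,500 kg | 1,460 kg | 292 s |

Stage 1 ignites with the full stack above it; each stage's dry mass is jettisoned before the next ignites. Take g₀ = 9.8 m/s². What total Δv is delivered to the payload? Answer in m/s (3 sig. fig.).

Δv ≈ 7390 m/s

Ignition mass of stage 1 = 31,800+3,760 + 10,500+1,460 + 3,760 = 51,280 kg.
Stage 1: m₀ = 51,280 kg, m_f = 51,280 − 31,800 = 19,480 kg; Δv = 446×9.8×ln(2.632) = 4370.8×0.9679 ≈ 4231 m/s.
Stage 2: m₀ = 15,720 kg, m_f = 15,720 − 10,500 = 5,220 kg; Δv = 292×9.8×ln(3.011) = 2861.6×1.1024 ≈ 3155 m/s.
Total Δv = 4231 + 3155 = 7386 m/s.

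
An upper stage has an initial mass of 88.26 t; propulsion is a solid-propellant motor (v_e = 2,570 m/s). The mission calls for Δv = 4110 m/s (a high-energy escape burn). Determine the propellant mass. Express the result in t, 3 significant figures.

propellant mass ≈ 70.4 t

m₀/m_f = exp(Δv / v_e) = exp(4110 / 2570.0) = exp(1.5992) = 4.9492.
m_f = 88.26 / 4.9492 = 17.8332 t, so propellant = m₀ − m_f = 88.26 − 17.8332 = 70.4268 t.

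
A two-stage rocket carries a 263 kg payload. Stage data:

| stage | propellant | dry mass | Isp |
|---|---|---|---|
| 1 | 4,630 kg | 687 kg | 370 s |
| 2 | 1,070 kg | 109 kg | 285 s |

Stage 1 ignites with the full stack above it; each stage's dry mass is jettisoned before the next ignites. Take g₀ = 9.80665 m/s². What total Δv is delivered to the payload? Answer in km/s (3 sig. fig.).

Δv ≈ 7.98 km/s

Ignition mass of stage 1 = 4,630+687 + 1,070+109 + 263 = 6,759 kg.
Stage 1: m₀ = 6,759 kg, m_f = 6,759 − 4,630 = 2,129 kg; Δv = 370×9.80665×ln(3.175) = 3628.5×1.1552 ≈ 4192 m/s.
Stage 2: m₀ = 1,442 kg, m_f = 1,442 − 1,070 = 372 kg; Δv = 285×9.80665×ln(3.876) = 2794.9×1.3549 ≈ 3787 m/s.
Total Δv = 4192 + 3787 = 7979 m/s.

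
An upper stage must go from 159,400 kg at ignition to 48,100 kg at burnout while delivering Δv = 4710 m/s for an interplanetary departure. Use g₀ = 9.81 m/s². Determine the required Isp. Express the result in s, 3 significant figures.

Isp ≈ 401 s

ln(m₀/m_f) = ln(159400/48100) = ln(3.314) = 1.1981.
v_e = Δv / ln(m₀/m_f) = 4710 / 1.1981 = 3931.1 m/s.
Isp = v_e / g₀ = 3931.1 / 9.81 = 400.7 s.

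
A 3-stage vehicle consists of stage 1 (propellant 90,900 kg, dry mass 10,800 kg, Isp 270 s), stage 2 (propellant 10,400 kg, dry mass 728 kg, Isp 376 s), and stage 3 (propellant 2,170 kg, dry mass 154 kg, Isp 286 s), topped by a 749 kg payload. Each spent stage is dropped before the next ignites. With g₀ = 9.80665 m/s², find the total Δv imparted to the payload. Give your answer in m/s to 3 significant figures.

Ignition mass of stage 1 = 90,900+10,800 + 10,400+728 + 2,170+154 + 749 = 115,901 kg.
Stage 1: m₀ = 115,901 kg, m_f = 115,901 − 90,900 = 25,001 kg; Δv = 270×9.80665×ln(4.636) = 2647.8×1.5338 ≈ 4061 m/s.
Stage 2: m₀ = 14,201 kg, m_f = 14,201 − 10,400 = 3,801 kg; Δv = 376×9.80665×ln(3.736) = 3687.3×1.3180 ≈ 4860 m/s.
Stage 3: m₀ = 3,073 kg, m_f = 3,073 − 2,170 = 903 kg; Δv = 286×9.80665×ln(3.403) = 2804.7×1.2247 ≈ 3435 m/s.
Total Δv = 4061 + 4860 + 3435 = 12356 m/s.

Δv ≈ 12400 m/s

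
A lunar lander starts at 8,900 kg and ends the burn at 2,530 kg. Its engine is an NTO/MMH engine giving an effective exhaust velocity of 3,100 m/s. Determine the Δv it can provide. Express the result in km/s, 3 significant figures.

Rocket equation: Δv = v_e · ln(m₀/m_f) = 3100.0 × ln(3.518) = 3100.0 × 1.2578 ≈ 3899.3 m/s.

Δv ≈ 3.90 km/s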